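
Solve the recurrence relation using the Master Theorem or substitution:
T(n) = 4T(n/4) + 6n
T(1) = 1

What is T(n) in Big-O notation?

By Master Theorem: a=4, b=4, f(n)=6n. Since log_4(4) = 1 and f(n) = Θ(n^1), Case 2 applies. T(n) = O(n log n).

Answer: O(n log n)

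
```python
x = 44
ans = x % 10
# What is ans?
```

Trace:
`x = 44` → x = 44
`ans = x % 10` → ans = 4
So ans = 4

Answer: 4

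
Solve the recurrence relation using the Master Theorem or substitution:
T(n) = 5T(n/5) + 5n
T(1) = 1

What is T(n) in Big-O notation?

By Master Theorem: a=5, b=5, f(n)=5n. Since log_5(5) = 1 and f(n) = Θ(n^1), Case 2 applies. T(n) = O(n log n).

Answer: O(n log n)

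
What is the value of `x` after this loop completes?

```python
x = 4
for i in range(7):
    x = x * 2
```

Multiply by 2, 7 times: 4 * 2^7 = 512
`x` takes the values: 4 → 8 → 16 → 32 → 64 → 128 → 256 → 512

Answer: 512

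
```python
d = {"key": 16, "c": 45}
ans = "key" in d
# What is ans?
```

Trace:
`d = {"key": 16, "c": 45}` → d = {'key': 16, 'c': 45}
`ans = "key" in d` → ans = True
So ans = True

Answer: True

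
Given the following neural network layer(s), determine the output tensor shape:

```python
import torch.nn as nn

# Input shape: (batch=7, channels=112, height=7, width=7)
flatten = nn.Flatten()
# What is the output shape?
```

Input: (7, 112, 7, 7) -> Output: (7, 5488)

Answer: (7, 5488)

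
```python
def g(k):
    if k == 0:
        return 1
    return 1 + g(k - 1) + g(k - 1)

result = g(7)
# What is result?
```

g(k) = 1 + 2·g(k-1), g(0)=1. Closed form: (1+1)·2^7 - 1 = 255.

Answer: 255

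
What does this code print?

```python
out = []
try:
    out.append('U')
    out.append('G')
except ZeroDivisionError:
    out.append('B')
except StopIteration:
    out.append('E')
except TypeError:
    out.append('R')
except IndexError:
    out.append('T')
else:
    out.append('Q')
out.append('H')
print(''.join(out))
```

Execution trace: 'U' (try body) → 'G' (try body, no exception) → 'Q' (else) → 'H' (after the try/except). Output: UGQH

Answer: UGQH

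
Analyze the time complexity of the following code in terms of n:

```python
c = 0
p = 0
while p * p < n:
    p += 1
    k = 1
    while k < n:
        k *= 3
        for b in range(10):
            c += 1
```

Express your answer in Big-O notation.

Each loop level contributes: √n × log n × 1. Multiplying the contributions gives O(√n log n).

Answer: O(√n log n)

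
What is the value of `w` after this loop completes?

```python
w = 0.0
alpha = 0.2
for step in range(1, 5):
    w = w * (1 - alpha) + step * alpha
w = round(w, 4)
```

Moving average with lr=0.2
`w` takes the values: 0.0 → 0.2 → 0.56 → 1.048 → 1.6384

Answer: 1.6384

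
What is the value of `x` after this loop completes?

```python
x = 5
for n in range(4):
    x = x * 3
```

Multiply by 3, 4 times: 5 * 3^4 = 405
`x` takes the values: 5 → 15 → 45 → 135 → 405

Answer: 405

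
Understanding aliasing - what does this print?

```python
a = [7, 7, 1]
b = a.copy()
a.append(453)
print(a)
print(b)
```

Key concept: list.copy() creates independent copy.
Step by step:
`a = [7, 7, 1]` → a = [7, 7, 1]
`b = a.copy()` → b = [7, 7, 1]
`a.append(453)` → a = [7, 7, 1, 453]
`print(a)` → prints [7, 7, 1, 453]
`print(b)` → prints [7, 7, 1]

Answer:
[7, 7, 1, 453]
[7, 7, 1]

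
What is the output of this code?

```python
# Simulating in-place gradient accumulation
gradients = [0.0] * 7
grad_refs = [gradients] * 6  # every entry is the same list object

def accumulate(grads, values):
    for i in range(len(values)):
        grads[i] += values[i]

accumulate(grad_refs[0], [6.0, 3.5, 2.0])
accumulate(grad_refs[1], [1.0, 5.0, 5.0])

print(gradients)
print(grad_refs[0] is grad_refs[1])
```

Key concept: gradient accumulation aliasing.
Step by step:
`gradients = [0.0] * 7` → gradients = [0.0, 0.0, 0.0, 0.0, 0.0, 0.0, 0.0]
`grad_refs = [gradients] * 6` → grad_refs = [[0.0, 0.0, 0.0, 0.0, 0.0, 0.0, 0.0], [0.0, 0.0, 0.0, 0.0, 0.0, 0.0, 0.0], [0.0, 0.0, 0.0, 0.0, 0.0, 0.0, 0.0], [0.0, 0.0, 0.0, 0.0, 0.0, 0.0, 0.0], [0.0, 0.0, 0.0, 0.0, 0.0, 0.0, 0.0], [0.0, 0.0, 0.0, 0.0, 0.0, 0.0, 0.0]]
`accumulate(grad_refs[0], [6.0, 3.5, 2.0])` → gradients = [6.0, 3.5, 2.0, 0.0, 0.0, 0.0, 0.0]; grad_refs = [[6.0, 3.5, 2.0, 0.0, 0.0, 0.0, 0.0], [6.0, 3.5, 2.0, 0.0, 0.0, 0.0, 0.0], [6.0, 3.5, 2.0, 0.0, 0.0, 0.0, 0.0], [6.0, 3.5, 2.0, 0.0, 0.0, 0.0, 0.0], [6.0, 3.5, 2.0, 0.0, 0.0, 0.0, 0.0], [6.0, 3.5, 2.0, 0.0, 0.0, 0.0, 0.0]]
`accumulate(grad_refs[1], [1.0, 5.0, 5.0])` → gradients = [7.0, 8.5, 7.0, 0.0, 0.0, 0.0, 0.0]; grad_refs = [[7.0, 8.5, 7.0, 0.0, 0.0, 0.0, 0.0], [7.0, 8.5, 7.0, 0.0, 0.0, 0.0, 0.0], [7.0, 8.5, 7.0, 0.0, 0.0, 0.0, 0.0], [7.0, 8.5, 7.0, 0.0, 0.0, 0.0, 0.0], [7.0, 8.5, 7.0, 0.0, 0.0, 0.0, 0.0], [7.0, 8.5, 7.0, 0.0, 0.0, 0.0, 0.0]]
`print(gradients)` → prints [7.0, 8.5, 7.0, 0.0, 0.0, 0.0, 0.0]
`print(grad_refs[0] is grad_refs[1])` → prints True

Answer:
[7.0, 8.5, 7.0, 0.0, 0.0, 0.0, 0.0]
True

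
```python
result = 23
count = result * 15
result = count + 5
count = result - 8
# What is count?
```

Trace:
`result = 23` → result = 23
`count = result * 15` → count = 345
`result = count + 5` → result = 350
`count = result - 8` → count = 342
So count = 342

Answer: 342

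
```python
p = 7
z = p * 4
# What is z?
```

Trace:
`p = 7` → p = 7
`z = p * 4` → z = 28
So z = 28

Answer: 28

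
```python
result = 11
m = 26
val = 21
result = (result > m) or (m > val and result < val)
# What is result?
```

Trace:
`result = 11` → result = 11
`m = 26` → m = 26
`val = 21` → val = 21
`result = (result > m) or (m > val and result < val)` → result = True
So result = True

Answer: True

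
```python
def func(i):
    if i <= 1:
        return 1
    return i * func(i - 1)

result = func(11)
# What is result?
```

func(11) = 11 * 10 * 9 * 8 * 7 * 6 * 5 * 4 * 3 * 2 * 1 = 39916800

Answer: 39916800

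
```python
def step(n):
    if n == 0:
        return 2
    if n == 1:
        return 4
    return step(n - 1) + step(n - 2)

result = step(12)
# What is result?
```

Build up from base cases: step(0)=2, step(1)=4, step(2)=6, step(3)=10, step(4)=16, step(5)=26, step(6)=42, ..., step(12)=754

Answer: 754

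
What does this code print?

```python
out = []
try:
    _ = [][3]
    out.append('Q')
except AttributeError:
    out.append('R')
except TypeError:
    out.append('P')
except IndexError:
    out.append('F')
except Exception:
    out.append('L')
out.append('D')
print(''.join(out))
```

Execution trace: 'F' (except IndexError) → 'D' (after the try/except). Output: FD

Answer: FD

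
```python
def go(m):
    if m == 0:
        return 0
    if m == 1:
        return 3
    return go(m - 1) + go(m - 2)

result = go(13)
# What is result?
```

Build up from base cases: go(0)=0, go(1)=3, go(2)=3, go(3)=6, go(4)=9, go(5)=15, go(6)=24, ..., go(13)=699

Answer: 699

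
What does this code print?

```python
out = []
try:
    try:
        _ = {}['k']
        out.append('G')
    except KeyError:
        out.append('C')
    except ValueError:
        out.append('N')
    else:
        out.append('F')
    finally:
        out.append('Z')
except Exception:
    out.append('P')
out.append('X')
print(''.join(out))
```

Execution trace: 'C' (inner except KeyError) → 'Z' (inner finally) → 'X' (after the try/except). Output: CZX

Answer: CZX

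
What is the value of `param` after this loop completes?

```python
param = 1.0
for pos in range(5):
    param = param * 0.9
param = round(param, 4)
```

Exponential decay: 1.0 * 0.9^5
`param` takes the values: 1.0 → 0.9 → 0.81 → 0.729 → 0.6561 → 0.59049 → 0.5905

Answer: 0.5905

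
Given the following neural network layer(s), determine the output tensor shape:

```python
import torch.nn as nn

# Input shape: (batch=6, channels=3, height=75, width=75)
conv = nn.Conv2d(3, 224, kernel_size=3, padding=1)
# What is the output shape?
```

Input: (6, 3, 75, 75) -> Output: (6, 224, 75, 75)

Answer: (6, 224, 75, 75)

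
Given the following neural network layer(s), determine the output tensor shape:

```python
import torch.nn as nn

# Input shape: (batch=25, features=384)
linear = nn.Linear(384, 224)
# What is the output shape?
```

Input: (25, 384) -> Output: (25, 224)

Answer: (25, 224)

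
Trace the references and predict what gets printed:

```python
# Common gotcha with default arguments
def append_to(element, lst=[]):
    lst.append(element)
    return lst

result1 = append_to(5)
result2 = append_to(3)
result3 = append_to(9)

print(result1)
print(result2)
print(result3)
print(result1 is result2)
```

Key concept: mutable default argument gotcha.
Step by step:
`result1 = append_to(5)` → result1 = [5]
`result2 = append_to(3)` → result1 = [5, 3] (same object as result2); result2 = [5, 3] (same object as result1)
`result3 = append_to(9)` → result1 = [5, 3, 9] (same object as result2, result3); result2 = [5, 3, 9] (same object as result1, result3); result3 = [5, 3, 9] (same object as result1, result2)
`print(result1)` → prints [5, 3, 9]
`print(result2)` → prints [5, 3, 9]
`print(result3)` → prints [5, 3, 9]
`print(result1 is result2)` → prints True

Answer:
[5, 3, 9]
[5, 3, 9]
[5, 3, 9]
True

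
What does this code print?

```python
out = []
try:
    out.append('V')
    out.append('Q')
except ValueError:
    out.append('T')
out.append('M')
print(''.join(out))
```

Execution trace: 'V' (try body) → 'Q' (try body, no exception) → 'M' (after the try/except). Output: VQM

Answer: VQM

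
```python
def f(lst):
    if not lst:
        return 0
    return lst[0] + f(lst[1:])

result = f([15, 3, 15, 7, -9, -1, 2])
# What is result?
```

15 + 3 + 15 + 7 + (-9) + (-1) + 2 + 0 = 32

Answer: 32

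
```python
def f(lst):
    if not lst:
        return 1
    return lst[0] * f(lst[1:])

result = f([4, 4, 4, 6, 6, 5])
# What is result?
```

Product over [4, 4, 4, 6, 6, 5] = 4 * 4 * 4 * 6 * 6 * 5 = 11520

Answer: 11520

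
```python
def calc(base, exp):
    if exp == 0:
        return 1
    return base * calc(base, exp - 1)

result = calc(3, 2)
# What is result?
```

calc(3, 2) = 3 * 3 = 9

Answer: 9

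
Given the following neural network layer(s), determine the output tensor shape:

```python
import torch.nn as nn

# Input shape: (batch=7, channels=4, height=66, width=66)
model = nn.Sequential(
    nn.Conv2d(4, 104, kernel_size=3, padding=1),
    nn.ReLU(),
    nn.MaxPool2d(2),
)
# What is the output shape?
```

Input: (7, 4, 66, 66) -> after Conv2d: (7, 104, 66, 66) -> after ReLU: (7, 104, 66, 66) -> Output: (7, 104, 33, 33)

Answer: (7, 104, 33, 33)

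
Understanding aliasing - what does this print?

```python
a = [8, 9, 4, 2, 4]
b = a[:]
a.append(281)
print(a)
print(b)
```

Key concept: slice [:] creates copy.
Step by step:
`a = [8, 9, 4, 2, 4]` → a = [8, 9, 4, 2, 4]
`b = a[:]` → b = [8, 9, 4, 2, 4]
`a.append(281)` → a = [8, 9, 4, 2, 4, 281]
`print(a)` → prints [8, 9, 4, 2, 4, 281]
`print(b)` → prints [8, 9, 4, 2, 4]

Answer:
[8, 9, 4, 2, 4, 281]
[8, 9, 4, 2, 4]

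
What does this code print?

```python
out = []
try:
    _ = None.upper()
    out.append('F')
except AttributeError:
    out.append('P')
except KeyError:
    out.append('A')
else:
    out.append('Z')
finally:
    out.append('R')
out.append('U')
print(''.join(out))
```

Execution trace: 'P' (except AttributeError) → 'R' (finally) → 'U' (after the try/except). Output: PRU

Answer: PRU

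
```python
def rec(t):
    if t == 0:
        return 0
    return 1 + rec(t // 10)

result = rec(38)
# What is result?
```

Count of digits of 38: 2

Answer: 2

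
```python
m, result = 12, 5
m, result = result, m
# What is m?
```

Trace:
`m, result = 12, 5` → m = 12; result = 5
`m, result = result, m` → m = 5; result = 12
So m = 5

Answer: 5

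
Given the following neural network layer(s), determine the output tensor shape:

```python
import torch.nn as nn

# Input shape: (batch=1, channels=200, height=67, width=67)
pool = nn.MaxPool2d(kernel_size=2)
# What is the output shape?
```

Input: (1, 200, 67, 67) -> Output: (1, 200, 33, 33)

Answer: (1, 200, 33, 33)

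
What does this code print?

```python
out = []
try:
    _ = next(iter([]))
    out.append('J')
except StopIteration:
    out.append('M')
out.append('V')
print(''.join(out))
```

Execution trace: 'M' (except StopIteration) → 'V' (after the try/except). Output: MV

Answer: MV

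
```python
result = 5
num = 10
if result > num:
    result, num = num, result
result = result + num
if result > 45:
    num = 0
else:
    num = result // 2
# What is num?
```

Trace:
`result = 5` → result = 5
`num = 10` → num = 10
`if result > num: ...` → result > num is False → no variable changes
`result = result + num` → result = 15
`if result > 45: ...` → result > 45 is False, take else branch → num = 7
So num = 7

Answer: 7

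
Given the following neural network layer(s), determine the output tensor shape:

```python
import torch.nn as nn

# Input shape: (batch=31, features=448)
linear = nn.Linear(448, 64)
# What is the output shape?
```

Input: (31, 448) -> Output: (31, 64)

Answer: (31, 64)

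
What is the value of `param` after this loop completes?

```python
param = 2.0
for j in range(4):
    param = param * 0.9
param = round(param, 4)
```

Exponential decay: 2.0 * 0.9^4
`param` takes the values: 2.0 → 1.8 → 1.62 → 1.458 → 1.3122

Answer: 1.3122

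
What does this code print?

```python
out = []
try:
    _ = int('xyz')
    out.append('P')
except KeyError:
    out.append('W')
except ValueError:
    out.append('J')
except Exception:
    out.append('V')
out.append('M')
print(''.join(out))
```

Execution trace: 'J' (except ValueError) → 'M' (after the try/except). Output: JM

Answer: JM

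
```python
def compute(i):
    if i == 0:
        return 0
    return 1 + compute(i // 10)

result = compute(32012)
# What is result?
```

Count of digits of 32012: 5

Answer: 5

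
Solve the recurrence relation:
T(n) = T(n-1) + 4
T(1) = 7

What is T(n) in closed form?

Unrolling: T(n) = T(1) + 4·(n-1) = 7 + 4(n-1) = 4n + 3.

Answer: T(n) = 4n + 3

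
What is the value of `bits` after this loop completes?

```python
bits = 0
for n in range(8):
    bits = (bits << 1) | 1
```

Build 8 consecutive 1-bits: 0b11111111
`bits` takes the values: 0 → 1 → 3 → 7 → 15 → 31 → 63 → 127 → 255

Answer: 255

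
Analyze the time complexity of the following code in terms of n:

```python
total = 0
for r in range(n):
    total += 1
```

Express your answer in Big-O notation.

Each loop level contributes: n. Multiplying the contributions gives O(n).

Answer: O(n)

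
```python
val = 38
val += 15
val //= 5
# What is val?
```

Trace:
`val = 38` → val = 38
`val += 15` → val = 53
`val //= 5` → val = 10
So val = 10

Answer: 10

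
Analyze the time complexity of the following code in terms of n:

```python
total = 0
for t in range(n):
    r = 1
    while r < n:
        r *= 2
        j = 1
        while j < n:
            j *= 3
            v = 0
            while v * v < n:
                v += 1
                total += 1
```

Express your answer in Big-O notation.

Each loop level contributes: n × log n × log n × √n. Multiplying the contributions gives O(n√n log² n).

Answer: O(n√n log² n)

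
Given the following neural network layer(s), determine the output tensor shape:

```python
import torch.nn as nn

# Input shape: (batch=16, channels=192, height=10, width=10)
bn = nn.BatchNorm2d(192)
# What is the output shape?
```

Input: (16, 192, 10, 10) -> Output: (16, 192, 10, 10)

Answer: (16, 192, 10, 10)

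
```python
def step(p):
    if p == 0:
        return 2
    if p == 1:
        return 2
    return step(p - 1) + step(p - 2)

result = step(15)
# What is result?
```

Build up from base cases: step(0)=2, step(1)=2, step(2)=4, step(3)=6, step(4)=10, step(5)=16, step(6)=26, ..., step(15)=1974

Answer: 1974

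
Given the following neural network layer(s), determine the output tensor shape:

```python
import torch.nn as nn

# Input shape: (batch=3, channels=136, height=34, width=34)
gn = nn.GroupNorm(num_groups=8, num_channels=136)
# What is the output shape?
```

Input: (3, 136, 34, 34) -> Output: (3, 136, 34, 34)

Answer: (3, 136, 34, 34)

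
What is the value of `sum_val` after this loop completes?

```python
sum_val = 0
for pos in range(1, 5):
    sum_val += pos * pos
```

Sum of squares 1² to 4² = 30
`sum_val` takes the values: 0 → 1 → 5 → 14 → 30

Answer: 30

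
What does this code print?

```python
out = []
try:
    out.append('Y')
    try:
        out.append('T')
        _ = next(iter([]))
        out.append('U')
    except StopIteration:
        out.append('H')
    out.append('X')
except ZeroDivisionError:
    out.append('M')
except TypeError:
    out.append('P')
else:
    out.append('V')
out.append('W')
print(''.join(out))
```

Execution trace: 'Y' (try body) → 'T' (inner try body) → 'H' (inner except StopIteration) → 'X' (try body, no exception) → 'V' (else) → 'W' (after the try/except). Output: YTHXVW

Answer: YTHXVW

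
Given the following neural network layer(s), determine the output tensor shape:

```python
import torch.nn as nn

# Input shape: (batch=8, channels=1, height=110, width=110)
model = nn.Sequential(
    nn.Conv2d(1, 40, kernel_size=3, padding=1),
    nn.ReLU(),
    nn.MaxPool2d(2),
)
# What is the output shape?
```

Input: (8, 1, 110, 110) -> after Conv2d: (8, 40, 110, 110) -> after ReLU: (8, 40, 110, 110) -> Output: (8, 40, 55, 55)

Answer: (8, 40, 55, 55)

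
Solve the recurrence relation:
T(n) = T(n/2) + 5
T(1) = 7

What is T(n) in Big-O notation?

Each step divides n by 2 and adds 5. After log_2(n) steps we reach T(1)=7. So T(n) = 5·log_2(n) + 7 = O(log n).

Answer: O(log n)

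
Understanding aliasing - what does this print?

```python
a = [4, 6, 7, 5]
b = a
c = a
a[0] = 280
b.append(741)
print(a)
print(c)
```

Key concept: multiple aliases.
Step by step:
`a = [4, 6, 7, 5]` → a = [4, 6, 7, 5]
`b = a` → b = [4, 6, 7, 5] (same object as a)
`c = a` → c = [4, 6, 7, 5] (same object as a, b)
`a[0] = 280` → a = [280, 6, 7, 5] (same object as b, c); b = [280, 6, 7, 5] (same object as a, c); c = [280, 6, 7, 5] (same object as a, b)
`b.append(741)` → a = [280, 6, 7, 5, 741] (same object as b, c); b = [280, 6, 7, 5, 741] (same object as a, c); c = [280, 6, 7, 5, 741] (same object as a, b)
`print(a)` → prints [280, 6, 7, 5, 741]
`print(c)` → prints [280, 6, 7, 5, 741]

Answer:
[280, 6, 7, 5, 741]
[280, 6, 7, 5, 741]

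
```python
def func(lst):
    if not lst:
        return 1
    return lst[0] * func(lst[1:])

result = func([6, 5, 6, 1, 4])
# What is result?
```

Product over [6, 5, 6, 1, 4] = 6 * 5 * 6 * 1 * 4 = 720

Answer: 720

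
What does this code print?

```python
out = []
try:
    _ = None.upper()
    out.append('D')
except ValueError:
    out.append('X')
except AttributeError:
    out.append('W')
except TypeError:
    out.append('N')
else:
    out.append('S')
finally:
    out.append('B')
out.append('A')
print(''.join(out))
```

Execution trace: 'W' (except AttributeError) → 'B' (finally) → 'A' (after the try/except). Output: WBA

Answer: WBA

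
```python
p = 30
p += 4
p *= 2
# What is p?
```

Trace:
`p = 30` → p = 30
`p += 4` → p = 34
`p *= 2` → p = 68
So p = 68

Answer: 68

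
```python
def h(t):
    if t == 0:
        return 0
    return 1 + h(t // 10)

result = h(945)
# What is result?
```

Count of digits of 945: 3

Answer: 3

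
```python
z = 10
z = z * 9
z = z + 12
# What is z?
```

Trace:
`z = 10` → z = 10
`z = z * 9` → z = 90
`z = z + 12` → z = 102
So z = 102

Answer: 102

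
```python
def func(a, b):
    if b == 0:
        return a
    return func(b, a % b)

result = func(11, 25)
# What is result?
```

func(11, 25) -> func(25, 11) -> func(11, 3) -> func(3, 2) -> func(2, 1) -> func(1, 0) -> 1

Answer: 1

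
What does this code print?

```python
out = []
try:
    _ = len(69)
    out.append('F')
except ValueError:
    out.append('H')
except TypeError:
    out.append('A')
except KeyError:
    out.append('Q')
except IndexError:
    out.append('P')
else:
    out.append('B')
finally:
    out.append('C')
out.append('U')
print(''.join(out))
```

Execution trace: 'A' (except TypeError) → 'C' (finally) → 'U' (after the try/except). Output: ACU

Answer: ACU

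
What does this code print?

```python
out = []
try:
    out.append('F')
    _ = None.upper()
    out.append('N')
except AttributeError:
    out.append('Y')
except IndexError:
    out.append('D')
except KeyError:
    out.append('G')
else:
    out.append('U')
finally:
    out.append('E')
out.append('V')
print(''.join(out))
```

Execution trace: 'F' (try body) → 'Y' (except AttributeError) → 'E' (finally) → 'V' (after the try/except). Output: FYEV

Answer: FYEV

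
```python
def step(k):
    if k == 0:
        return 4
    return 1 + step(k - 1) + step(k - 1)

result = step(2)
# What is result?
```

step(k) = 1 + 2·step(k-1), step(0)=4. Closed form: (4+1)·2^2 - 1 = 19.

Answer: 19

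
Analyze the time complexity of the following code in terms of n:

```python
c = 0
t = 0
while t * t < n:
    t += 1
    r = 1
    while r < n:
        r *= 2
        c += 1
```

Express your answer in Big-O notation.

Each loop level contributes: √n × log n. Multiplying the contributions gives O(√n log n).

Answer: O(√n log n)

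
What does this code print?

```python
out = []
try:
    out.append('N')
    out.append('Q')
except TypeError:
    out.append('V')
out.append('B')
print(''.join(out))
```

Execution trace: 'N' (try body) → 'Q' (try body, no exception) → 'B' (after the try/except). Output: NQB

Answer: NQB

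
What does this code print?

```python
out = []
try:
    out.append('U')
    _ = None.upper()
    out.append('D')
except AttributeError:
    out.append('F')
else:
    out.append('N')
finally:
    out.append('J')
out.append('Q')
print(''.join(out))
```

Execution trace: 'U' (try body) → 'F' (except AttributeError) → 'J' (finally) → 'Q' (after the try/except). Output: UFJQ

Answer: UFJQ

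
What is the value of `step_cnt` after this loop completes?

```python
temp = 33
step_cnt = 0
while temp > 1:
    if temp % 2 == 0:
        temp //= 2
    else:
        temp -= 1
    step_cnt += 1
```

Steps to reduce 33 to 1
`step_cnt` takes the values: 0 → 1 → 2 → 3 → 4 → 5 → 6

Answer: 6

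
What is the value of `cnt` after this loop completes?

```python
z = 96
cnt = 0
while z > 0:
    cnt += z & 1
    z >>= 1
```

Count set bits in 96 (binary: 0b1100000)
`cnt` takes the values: 0 → 1 → 2

Answer: 2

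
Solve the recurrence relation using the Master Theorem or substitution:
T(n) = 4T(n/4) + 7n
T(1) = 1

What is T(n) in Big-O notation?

By Master Theorem: a=4, b=4, f(n)=7n. Since log_4(4) = 1 and f(n) = Θ(n^1), Case 2 applies. T(n) = O(n log n).

Answer: O(n log n)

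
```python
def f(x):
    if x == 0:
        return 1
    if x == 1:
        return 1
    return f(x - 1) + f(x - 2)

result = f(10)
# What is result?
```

Build up from base cases: f(0)=1, f(1)=1, f(2)=2, f(3)=3, f(4)=5, f(5)=8, f(6)=13, ..., f(10)=89

Answer: 89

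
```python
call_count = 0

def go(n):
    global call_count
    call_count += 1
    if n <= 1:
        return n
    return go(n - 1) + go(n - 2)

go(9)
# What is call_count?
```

Calls(n) = 1 + Calls(n-1) + Calls(n-2); Calls(0)=Calls(1)=1. For n=9 this gives 109.

Answer: 109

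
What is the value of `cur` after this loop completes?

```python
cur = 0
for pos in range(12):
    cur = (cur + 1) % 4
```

Increment mod 4, 12 times = 0
`cur` takes the values: 0 → 1 → 2 → 3 → 0 → 1 → 2 → 3 → 0 → 1 → 2 → 3 → 0

Answer: 0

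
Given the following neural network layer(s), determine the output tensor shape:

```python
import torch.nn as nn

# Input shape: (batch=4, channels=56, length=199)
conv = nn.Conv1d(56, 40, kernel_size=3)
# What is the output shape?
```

Input: (4, 56, 199) -> Output: (4, 40, 197)

Answer: (4, 40, 197)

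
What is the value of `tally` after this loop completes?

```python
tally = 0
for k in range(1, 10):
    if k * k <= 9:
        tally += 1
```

Count numbers where k² ≤ 9
`tally` takes the values: 0 → 1 → 2 → 3

Answer: 3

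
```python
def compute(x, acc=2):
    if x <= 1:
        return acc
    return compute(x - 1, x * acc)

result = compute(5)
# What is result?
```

Accumulator trace (n, acc): (5, 2) -> (4, 10) -> (3, 40) -> (2, 120) -> (1, 240) -> return 240

Answer: 240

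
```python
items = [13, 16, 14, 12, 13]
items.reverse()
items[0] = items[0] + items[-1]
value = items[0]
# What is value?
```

Trace:
`items = [13, 16, 14, 12, 13]` → items = [13, 16, 14, 12, 13]
`items.reverse()` → items = [13, 12, 14, 16, 13]
`items[0] = items[0] + items[-1]` → items = [26, 12, 14, 16, 13]
`value = items[0]` → value = 26
So value = 26

Answer: 26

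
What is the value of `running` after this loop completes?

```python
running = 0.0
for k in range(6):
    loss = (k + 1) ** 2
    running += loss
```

Sum of squared losses 1² + 2² + ... + 6²
`running` takes the values: 0.0 → 1.0 → 5.0 → 14.0 → 30.0 → 55.0 → 91.0

Answer: 91.0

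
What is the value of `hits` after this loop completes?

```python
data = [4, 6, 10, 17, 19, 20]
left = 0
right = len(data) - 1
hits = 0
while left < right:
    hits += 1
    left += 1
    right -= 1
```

Iterations until pointers meet (list length 6)
`hits` takes the values: 0 → 1 → 2 → 3

Answer: 3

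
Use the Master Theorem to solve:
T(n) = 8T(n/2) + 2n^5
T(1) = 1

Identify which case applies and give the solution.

a=8, b=2, f(n)=2n^5. log_2(8) = 3. Since c=5 > 3 and the regularity condition holds (8(n/2)^5 = (8/2^5)n^5 with 8/2^5 < 1), Case 3 applies: T(n) = Θ(f(n)) = O(n^5).

Answer: O(n^5) - Case 3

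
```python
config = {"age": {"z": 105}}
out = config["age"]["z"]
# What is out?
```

Trace:
`config = {"age": {"z": 105}}` → config = {'age': {'z': 105}}
`out = config["age"]["z"]` → out = 105
So out = 105

Answer: 105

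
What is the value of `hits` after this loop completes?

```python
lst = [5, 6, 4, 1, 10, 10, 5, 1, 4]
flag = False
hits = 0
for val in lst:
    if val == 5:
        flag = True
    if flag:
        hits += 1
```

Count elements after first 5 in [5, 6, 4, 1, 10, 10, 5, 1, 4]
`hits` takes the values: 0 → 1 → 2 → 3 → 4 → 5 → 6 → 7 → 8 → 9

Answer: 9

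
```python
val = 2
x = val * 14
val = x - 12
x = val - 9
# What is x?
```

Trace:
`val = 2` → val = 2
`x = val * 14` → x = 28
`val = x - 12` → val = 16
`x = val - 9` → x = 7
So x = 7

Answer: 7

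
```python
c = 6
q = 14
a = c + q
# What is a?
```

Trace:
`c = 6` → c = 6
`q = 14` → q = 14
`a = c + q` → a = 20
So a = 20

Answer: 20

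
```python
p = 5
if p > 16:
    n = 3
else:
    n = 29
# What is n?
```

Trace:
`p = 5` → p = 5
`if p > 16: ...` → p > 16 is False, take else branch → n = 29
So n = 29

Answer: 29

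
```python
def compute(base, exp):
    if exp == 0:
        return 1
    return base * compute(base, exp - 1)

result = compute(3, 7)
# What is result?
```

compute(3, 7) = 3 * 3 * 3 * 3 * 3 * 3 * 3 = 2187

Answer: 2187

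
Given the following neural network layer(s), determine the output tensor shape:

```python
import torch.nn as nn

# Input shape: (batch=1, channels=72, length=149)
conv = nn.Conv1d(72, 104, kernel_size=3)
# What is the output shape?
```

Input: (1, 72, 149) -> Output: (1, 104, 147)

Answer: (1, 104, 147)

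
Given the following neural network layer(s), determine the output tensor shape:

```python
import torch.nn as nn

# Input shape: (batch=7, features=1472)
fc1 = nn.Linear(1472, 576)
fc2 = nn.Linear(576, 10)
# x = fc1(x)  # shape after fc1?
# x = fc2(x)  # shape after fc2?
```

Input: (7, 1472) -> after fc1: (7, 576) -> Output: (7, 10)

Answer: (7, 10)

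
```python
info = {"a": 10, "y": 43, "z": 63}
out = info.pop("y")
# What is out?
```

Trace:
`info = {"a": 10, "y": 43, "z": 63}` → info = {'a': 10, 'y': 43, 'z': 63}
`out = info.pop("y")` → info = {'a': 10, 'z': 63}; out = 43
So out = 43

Answer: 43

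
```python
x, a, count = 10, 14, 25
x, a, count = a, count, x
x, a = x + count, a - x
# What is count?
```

Trace:
`x, a, count = 10, 14, 25` → x = 10; a = 14; count = 25
`x, a, count = a, count, x` → x = 14; a = 25; count = 10
`x, a = x + count, a - x` → x = 24; a = 11
So count = 10

Answer: 10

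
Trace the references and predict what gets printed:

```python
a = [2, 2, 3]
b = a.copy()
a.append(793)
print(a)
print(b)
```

Key concept: list.copy() creates independent copy.
Step by step:
`a = [2, 2, 3]` → a = [2, 2, 3]
`b = a.copy()` → b = [2, 2, 3]
`a.append(793)` → a = [2, 2, 3, 793]
`print(a)` → prints [2, 2, 3, 793]
`print(b)` → prints [2, 2, 3]

Answer:
[2, 2, 3, 793]
[2, 2, 3]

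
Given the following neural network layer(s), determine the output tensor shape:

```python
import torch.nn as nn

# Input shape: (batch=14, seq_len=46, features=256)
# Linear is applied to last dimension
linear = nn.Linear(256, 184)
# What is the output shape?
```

Input: (14, 46, 256) -> Output: (14, 46, 184)

Answer: (14, 46, 184)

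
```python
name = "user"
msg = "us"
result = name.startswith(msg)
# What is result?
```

Trace:
`name = "user"` → name = 'user'
`msg = "us"` → msg = 'us'
`result = name.startswith(msg)` → result = True
So result = True

Answer: True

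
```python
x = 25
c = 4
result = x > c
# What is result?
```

Trace:
`x = 25` → x = 25
`c = 4` → c = 4
`result = x > c` → result = True
So result = True

Answer: True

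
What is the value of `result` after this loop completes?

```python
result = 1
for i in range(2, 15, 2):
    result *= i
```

Product of even numbers 2 to 14
`result` takes the values: 1 → 2 → 8 → 48 → 384 → 3840 → 46080 → 645120

Answer: 645120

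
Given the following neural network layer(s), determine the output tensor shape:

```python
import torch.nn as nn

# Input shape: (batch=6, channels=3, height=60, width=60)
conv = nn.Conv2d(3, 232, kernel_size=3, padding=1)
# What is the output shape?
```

Input: (6, 3, 60, 60) -> Output: (6, 232, 60, 60)

Answer: (6, 232, 60, 60)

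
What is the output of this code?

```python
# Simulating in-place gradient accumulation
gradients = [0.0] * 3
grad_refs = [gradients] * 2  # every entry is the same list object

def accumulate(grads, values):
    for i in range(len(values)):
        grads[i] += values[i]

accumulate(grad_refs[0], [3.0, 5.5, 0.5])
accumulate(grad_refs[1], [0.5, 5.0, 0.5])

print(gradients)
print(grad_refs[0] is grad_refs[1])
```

Key concept: gradient accumulation aliasing.
Step by step:
`gradients = [0.0] * 3` → gradients = [0.0, 0.0, 0.0]
`grad_refs = [gradients] * 2` → grad_refs = [[0.0, 0.0, 0.0], [0.0, 0.0, 0.0]]
`accumulate(grad_refs[0], [3.0, 5.5, 0.5])` → gradients = [3.0, 5.5, 0.5]; grad_refs = [[3.0, 5.5, 0.5], [3.0, 5.5, 0.5]]
`accumulate(grad_refs[1], [0.5, 5.0, 0.5])` → gradients = [3.5, 10.5, 1.0]; grad_refs = [[3.5, 10.5, 1.0], [3.5, 10.5, 1.0]]
`print(gradients)` → prints [3.5, 10.5, 1.0]
`print(grad_refs[0] is grad_refs[1])` → prints True

Answer:
[3.5, 10.5, 1.0]
True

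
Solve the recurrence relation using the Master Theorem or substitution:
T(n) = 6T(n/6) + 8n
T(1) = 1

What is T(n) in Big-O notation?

By Master Theorem: a=6, b=6, f(n)=8n. Since log_6(6) = 1 and f(n) = Θ(n^1), Case 2 applies. T(n) = O(n log n).

Answer: O(n log n)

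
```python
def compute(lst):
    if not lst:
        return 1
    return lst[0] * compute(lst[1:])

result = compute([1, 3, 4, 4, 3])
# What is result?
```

Product over [1, 3, 4, 4, 3] = 1 * 3 * 4 * 4 * 3 = 144

Answer: 144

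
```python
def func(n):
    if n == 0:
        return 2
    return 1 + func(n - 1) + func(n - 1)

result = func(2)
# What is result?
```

func(n) = 1 + 2·func(n-1), func(0)=2. Closed form: (2+1)·2^2 - 1 = 11.

Answer: 11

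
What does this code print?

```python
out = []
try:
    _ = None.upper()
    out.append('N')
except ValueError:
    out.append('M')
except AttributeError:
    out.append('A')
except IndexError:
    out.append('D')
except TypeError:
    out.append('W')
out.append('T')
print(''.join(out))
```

Execution trace: 'A' (except AttributeError) → 'T' (after the try/except). Output: AT

Answer: AT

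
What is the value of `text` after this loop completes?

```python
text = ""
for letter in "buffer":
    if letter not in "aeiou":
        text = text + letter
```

Remove vowels from 'buffer'
`text` takes the values: "" → "b" → "bf" → "bff" → "bffr"

Answer: "bffr"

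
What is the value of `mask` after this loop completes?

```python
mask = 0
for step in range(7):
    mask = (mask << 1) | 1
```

Build 7 consecutive 1-bits: 0b1111111
`mask` takes the values: 0 → 1 → 3 → 7 → 15 → 31 → 63 → 127

Answer: 127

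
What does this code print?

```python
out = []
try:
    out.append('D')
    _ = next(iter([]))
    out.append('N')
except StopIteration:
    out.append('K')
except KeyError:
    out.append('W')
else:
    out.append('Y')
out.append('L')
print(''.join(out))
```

Execution trace: 'D' (try body) → 'K' (except StopIteration) → 'L' (after the try/except). Output: DKL

Answer: DKL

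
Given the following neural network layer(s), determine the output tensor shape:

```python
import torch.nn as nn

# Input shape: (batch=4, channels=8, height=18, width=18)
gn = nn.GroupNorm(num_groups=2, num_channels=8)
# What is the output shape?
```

Input: (4, 8, 18, 18) -> Output: (4, 8, 18, 18)

Answer: (4, 8, 18, 18)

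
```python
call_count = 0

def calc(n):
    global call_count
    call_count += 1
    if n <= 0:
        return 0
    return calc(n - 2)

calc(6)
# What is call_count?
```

Linear recursion stepping by 2: 4 calls from n=6 down to ≤0.

Answer: 4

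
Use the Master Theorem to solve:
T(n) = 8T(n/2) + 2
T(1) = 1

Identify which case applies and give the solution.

a=8, b=2, f(n)=2. log_2(8) = 3. Since c=0 < 3, Case 1 applies: T(n) = Θ(n^log_b(a)) = O(n^3).

Answer: O(n^3) - Case 1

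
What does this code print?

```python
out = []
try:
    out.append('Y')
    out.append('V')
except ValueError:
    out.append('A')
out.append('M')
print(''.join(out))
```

Execution trace: 'Y' (try body) → 'V' (try body, no exception) → 'M' (after the try/except). Output: YVM

Answer: YVM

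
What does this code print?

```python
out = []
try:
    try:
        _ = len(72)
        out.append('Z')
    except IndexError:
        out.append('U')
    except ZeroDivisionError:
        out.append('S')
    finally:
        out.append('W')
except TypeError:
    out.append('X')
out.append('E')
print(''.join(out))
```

Execution trace: 'W' (finally) → 'X' (outer except TypeError) → 'E' (after the try/except). Output: WXE

Answer: WXE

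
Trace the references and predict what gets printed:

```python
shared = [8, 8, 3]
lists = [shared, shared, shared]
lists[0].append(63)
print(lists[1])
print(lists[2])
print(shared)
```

Key concept: list of same reference.
Step by step:
`shared = [8, 8, 3]` → shared = [8, 8, 3]
`lists = [shared, shared, shared]` → lists = [[8, 8, 3], [8, 8, 3], [8, 8, 3]]
`lists[0].append(63)` → shared = [8, 8, 3, 63]; lists = [[8, 8, 3, 63], [8, 8, 3, 63], [8, 8, 3, 63]]
`print(lists[1])` → prints [8, 8, 3, 63]
`print(lists[2])` → prints [8, 8, 3, 63]
`print(shared)` → prints [8, 8, 3, 63]

Answer:
[8, 8, 3, 63]
[8, 8, 3, 63]
[8, 8, 3, 63]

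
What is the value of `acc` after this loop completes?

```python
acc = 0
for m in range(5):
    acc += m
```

Sum of 0 to 4 = 10
`acc` takes the values: 0 → 1 → 3 → 6 → 10

Answer: 10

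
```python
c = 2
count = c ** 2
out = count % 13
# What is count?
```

Trace:
`c = 2` → c = 2
`count = c ** 2` → count = 4
`out = count % 13` → out = 4
So count = 4

Answer: 4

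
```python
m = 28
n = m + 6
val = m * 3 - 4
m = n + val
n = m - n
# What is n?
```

Trace:
`m = 28` → m = 28
`n = m + 6` → n = 34
`val = m * 3 - 4` → val = 80
`m = n + val` → m = 114
`n = m - n` → n = 80
So n = 80

Answer: 80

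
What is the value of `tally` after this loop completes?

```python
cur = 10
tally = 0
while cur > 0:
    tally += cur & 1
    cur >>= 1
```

Count set bits in 10 (binary: 0b1010)
`tally` takes the values: 0 → 1 → 2

Answer: 2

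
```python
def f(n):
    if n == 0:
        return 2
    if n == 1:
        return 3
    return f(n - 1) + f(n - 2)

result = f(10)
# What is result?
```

Build up from base cases: f(0)=2, f(1)=3, f(2)=5, f(3)=8, f(4)=13, f(5)=21, f(6)=34, ..., f(10)=233

Answer: 233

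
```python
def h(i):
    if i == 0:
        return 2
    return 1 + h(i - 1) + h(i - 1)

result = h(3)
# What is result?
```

h(i) = 1 + 2·h(i-1), h(0)=2. Closed form: (2+1)·2^3 - 1 = 23.

Answer: 23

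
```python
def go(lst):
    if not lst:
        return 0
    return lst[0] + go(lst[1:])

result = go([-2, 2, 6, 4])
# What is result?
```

(-2) + 2 + 6 + 4 + 0 = 10

Answer: 10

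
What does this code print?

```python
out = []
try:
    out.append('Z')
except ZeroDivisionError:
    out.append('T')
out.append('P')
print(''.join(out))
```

Execution trace: 'Z' (try body, no exception) → 'P' (after the try/except). Output: ZP

Answer: ZP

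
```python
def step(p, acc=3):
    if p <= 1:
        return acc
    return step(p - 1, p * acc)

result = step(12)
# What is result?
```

Accumulator trace (n, acc): (12, 3) -> (11, 36) -> (10, 396) -> (9, 3960) -> (8, 35640) -> (7, 285120) -> (6, 1995840) -> (5, 11975040) -> (4, 59875200) -> (3, 239500800) -> (2, 718502400) -> (1, 1437004800) -> return 1437004800

Answer: 1437004800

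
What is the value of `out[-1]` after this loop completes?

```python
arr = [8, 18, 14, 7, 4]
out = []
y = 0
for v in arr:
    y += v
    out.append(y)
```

Cumulative sum ends at 51
`out` takes the values: [] → [8] → [8, 26] → [8, 26, 40] → [8, 26, 40, 47] → [8, 26, 40, 47, 51]
So `out[-1]` = 51

Answer: 51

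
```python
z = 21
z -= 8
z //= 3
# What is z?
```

Trace:
`z = 21` → z = 21
`z -= 8` → z = 13
`z //= 3` → z = 4
So z = 4

Answer: 4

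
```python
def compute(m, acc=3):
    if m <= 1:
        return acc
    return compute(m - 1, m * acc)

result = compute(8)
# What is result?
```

Accumulator trace (n, acc): (8, 3) -> (7, 24) -> (6, 168) -> (5, 1008) -> (4, 5040) -> (3, 20160) -> (2, 60480) -> (1, 120960) -> return 120960

Answer: 120960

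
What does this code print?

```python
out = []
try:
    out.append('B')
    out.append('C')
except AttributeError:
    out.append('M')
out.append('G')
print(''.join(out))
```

Execution trace: 'B' (try body) → 'C' (try body, no exception) → 'G' (after the try/except). Output: BCG

Answer: BCG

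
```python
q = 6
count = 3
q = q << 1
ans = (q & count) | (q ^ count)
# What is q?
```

Trace:
`q = 6` → q = 6
`count = 3` → count = 3
`q = q << 1` → q = 12
`ans = (q & count) | (q ^ count)` → ans = 15
So q = 12

Answer: 12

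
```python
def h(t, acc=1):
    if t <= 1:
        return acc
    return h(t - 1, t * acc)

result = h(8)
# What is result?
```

Accumulator trace (n, acc): (8, 1) -> (7, 8) -> (6, 56) -> (5, 336) -> (4, 1680) -> (3, 6720) -> (2, 20160) -> (1, 40320) -> return 40320

Answer: 40320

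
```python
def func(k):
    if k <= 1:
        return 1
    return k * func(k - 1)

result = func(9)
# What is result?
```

func(9) = 9 * 8 * 7 * 6 * 5 * 4 * 3 * 2 * 1 = 362880

Answer: 362880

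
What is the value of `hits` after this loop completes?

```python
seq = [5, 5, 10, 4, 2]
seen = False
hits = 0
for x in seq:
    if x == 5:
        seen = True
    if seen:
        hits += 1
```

Count elements after first 5 in [5, 5, 10, 4, 2]
`hits` takes the values: 0 → 1 → 2 → 3 → 4 → 5

Answer: 5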